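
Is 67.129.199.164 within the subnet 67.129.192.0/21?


Subnet network: 67.129.192.0
Test IP AND mask: 67.129.192.0
Yes, 67.129.199.164 is in 67.129.192.0/21


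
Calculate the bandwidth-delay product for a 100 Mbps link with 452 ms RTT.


BDP = bandwidth * RTT
= 100 Mbps * 452 ms
= 100 * 1e6 * 452 / 1000 bits
= 45200000 bits
= 5650000 bytes
= 5517.5781 KB
BDP = 45200000 bits (5650000 bytes)


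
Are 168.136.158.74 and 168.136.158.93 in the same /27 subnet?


Mask: 255.255.255.224
168.136.158.74 AND mask = 168.136.158.64
168.136.158.93 AND mask = 168.136.158.64
Yes, same subnet (168.136.158.64)


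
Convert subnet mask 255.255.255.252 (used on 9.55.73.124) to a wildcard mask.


Subnet mask: 255.255.255.252
Wildcard = 255.255.255.255 - subnet mask
255 - 255 = 0
255 - 255 = 0
255 - 255 = 0
255 - 252 = 3
Wildcard: 0.0.0.3


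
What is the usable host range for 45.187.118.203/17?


Network: 45.187.0.0
Broadcast: 45.187.127.255
First usable = network + 1
Last usable = broadcast - 1
Range: 45.187.0.1 to 45.187.127.254


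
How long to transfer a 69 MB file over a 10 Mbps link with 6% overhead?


Effective throughput = 10 * (1 - 6/100) = 9.4 Mbps
File size in Mb = 69 * 8 = 552 Mb
Time = 552 / 9.4
Time = 58.7234 seconds


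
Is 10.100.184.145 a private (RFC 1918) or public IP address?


RFC 1918 private ranges:
  10.0.0.0/8 (10.0.0.0 - 10.255.255.255)
  172.16.0.0/12 (172.16.0.0 - 172.31.255.255)
  192.168.0.0/16 (192.168.0.0 - 192.168.255.255)
Private (in 10.0.0.0/8)


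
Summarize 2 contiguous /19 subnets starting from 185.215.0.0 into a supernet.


Original prefix: /19
Number of subnets: 2 = 2^1
New prefix = 19 - 1 = 18
Supernet: 185.215.0.0/18


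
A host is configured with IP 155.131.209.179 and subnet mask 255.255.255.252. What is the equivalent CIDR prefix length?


Binary: 11111111.11111111.11111111.11111100
Count leading 1s
Prefix: /30


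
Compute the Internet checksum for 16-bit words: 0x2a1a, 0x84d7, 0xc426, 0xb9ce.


Sum all words (with carry folding):
+ 0x2a1a = 0x2a1a
+ 0x84d7 = 0xaef1
+ 0xc426 = 0x7318
+ 0xb9ce = 0x2ce7
One's complement: ~0x2ce7
Checksum = 0xd318


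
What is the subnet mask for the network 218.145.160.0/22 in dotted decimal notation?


/22 means 22 network bits, 10 host bits
Binary: 11111111111111111111110000000000
Mask: 255.255.252.0


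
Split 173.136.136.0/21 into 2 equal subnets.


New prefix = 21 + 1 = 22
Each subnet has 1024 addresses
  173.136.136.0/22
  173.136.140.0/22
Subnets: 173.136.136.0/22, 173.136.140.0/22


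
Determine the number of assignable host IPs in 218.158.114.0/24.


Host bits = 32 - 24 = 8
Total addresses = 2^8 = 256
Usable = total - 2 (network and broadcast)
Usable hosts: 254


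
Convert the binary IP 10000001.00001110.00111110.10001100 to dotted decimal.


10000001 = 129
00001110 = 14
00111110 = 62
10001100 = 140
IP: 129.14.62.140


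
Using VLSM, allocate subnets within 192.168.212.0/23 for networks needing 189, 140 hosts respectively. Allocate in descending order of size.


189 hosts -> /24 (254 usable): 192.168.212.0/24
140 hosts -> /24 (254 usable): 192.168.213.0/24
Allocation: 192.168.212.0/24 (189 hosts, 254 usable); 192.168.213.0/24 (140 hosts, 254 usable)


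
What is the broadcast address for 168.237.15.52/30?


Network: 168.237.15.52/30
Host bits = 2
Set all host bits to 1:
Broadcast: 168.237.15.55


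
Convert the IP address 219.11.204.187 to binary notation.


219 = 11011011
11 = 00001011
204 = 11001100
187 = 10111011
Binary: 11011011.00001011.11001100.10111011


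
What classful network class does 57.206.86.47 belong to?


First octet: 57
Binary: 00111001
0xxxxxxx -> Class A (1-126)
Class A, default mask 255.0.0.0 (/8)


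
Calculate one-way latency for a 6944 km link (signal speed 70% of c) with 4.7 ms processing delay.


Speed = 0.7 * 3e5 km/s = 210000 km/s
Propagation delay = 6944 / 210000 = 0.0331 s = 33.0667 ms
Processing delay = 4.7 ms
Total one-way latency = 37.7667 ms


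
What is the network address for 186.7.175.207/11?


IP:   10111010.00000111.10101111.11001111
Mask: 11111111.11100000.00000000.00000000
AND operation:
Net:  10111010.00000000.00000000.00000000
Network: 186.0.0.0/11


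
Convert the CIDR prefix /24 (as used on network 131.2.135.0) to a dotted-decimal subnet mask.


/24 means 24 network bits, 8 host bits
Binary: 11111111111111111111111100000000
Mask: 255.255.255.0


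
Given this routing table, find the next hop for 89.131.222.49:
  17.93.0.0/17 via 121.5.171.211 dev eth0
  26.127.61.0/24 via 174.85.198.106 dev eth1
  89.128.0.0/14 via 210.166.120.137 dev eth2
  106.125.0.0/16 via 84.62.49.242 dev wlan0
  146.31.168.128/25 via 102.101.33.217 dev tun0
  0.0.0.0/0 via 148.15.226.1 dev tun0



Longest prefix match for 89.131.222.49:
  /17 17.93.0.0: no
  /24 26.127.61.0: no
  /14 89.128.0.0: MATCH
  /16 106.125.0.0: no
  /25 146.31.168.128: no
  /0 0.0.0.0: MATCH
Selected: next-hop 210.166.120.137 via eth2 (matched /14)


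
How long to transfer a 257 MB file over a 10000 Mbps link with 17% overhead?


Effective throughput = 10000 * (1 - 17/100) = 8300 Mbps
File size in Mb = 257 * 8 = 2056 Mb
Time = 2056 / 8300
Time = 0.2477 seconds


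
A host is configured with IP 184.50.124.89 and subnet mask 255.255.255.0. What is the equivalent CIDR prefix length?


Binary: 11111111.11111111.11111111.00000000
Count leading 1s
Prefix: /24


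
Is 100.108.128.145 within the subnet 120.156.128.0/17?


Subnet network: 120.156.128.0
Test IP AND mask: 100.108.128.0
No, 100.108.128.145 is not in 120.156.128.0/17


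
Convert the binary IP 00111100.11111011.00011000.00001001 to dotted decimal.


00111100 = 60
11111011 = 251
00011000 = 24
00001001 = 9
IP: 60.251.24.9


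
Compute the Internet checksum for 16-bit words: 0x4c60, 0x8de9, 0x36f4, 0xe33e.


Sum all words (with carry folding):
+ 0x4c60 = 0x4c60
+ 0x8de9 = 0xda49
+ 0x36f4 = 0x113e
+ 0xe33e = 0xf47c
One's complement: ~0xf47c
Checksum = 0x0b83


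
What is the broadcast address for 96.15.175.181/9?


Network: 96.0.0.0/9
Host bits = 23
Set all host bits to 1:
Broadcast: 96.127.255.255


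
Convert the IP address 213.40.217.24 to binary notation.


213 = 11010101
40 = 00101000
217 = 11011001
24 = 00011000
Binary: 11010101.00101000.11011001.00011000


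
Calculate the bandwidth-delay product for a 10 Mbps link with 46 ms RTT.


BDP = bandwidth * RTT
= 10 Mbps * 46 ms
= 10 * 1e6 * 46 / 1000 bits
= 460000 bits
= 57500 bytes
= 56.1523 KB
BDP = 460000 bits (57500 bytes)


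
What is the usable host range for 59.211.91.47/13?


Network: 59.208.0.0
Broadcast: 59.215.255.255
First usable = network + 1
Last usable = broadcast - 1
Range: 59.208.0.1 to 59.215.255.254


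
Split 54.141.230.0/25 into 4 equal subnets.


New prefix = 25 + 2 = 27
Each subnet has 32 addresses
  54.141.230.0/27
  54.141.230.32/27
  54.141.230.64/27
  54.141.230.96/27
Subnets: 54.141.230.0/27, 54.141.230.32/27, 54.141.230.64/27, 54.141.230.96/27


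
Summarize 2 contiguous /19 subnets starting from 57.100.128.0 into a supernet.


Original prefix: /19
Number of subnets: 2 = 2^1
New prefix = 19 - 1 = 18
Supernet: 57.100.128.0/18


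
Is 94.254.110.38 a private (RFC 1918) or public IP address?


RFC 1918 private ranges:
  10.0.0.0/8 (10.0.0.0 - 10.255.255.255)
  172.16.0.0/12 (172.16.0.0 - 172.31.255.255)
  192.168.0.0/16 (192.168.0.0 - 192.168.255.255)
Public (not in any RFC 1918 range)


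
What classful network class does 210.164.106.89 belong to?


First octet: 210
Binary: 11010010
110xxxxx -> Class C (192-223)
Class C, default mask 255.255.255.0 (/24)


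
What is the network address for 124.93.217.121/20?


IP:   01111100.01011101.11011001.01111001
Mask: 11111111.11111111.11110000.00000000
AND operation:
Net:  01111100.01011101.11010000.00000000
Network: 124.93.208.0/20


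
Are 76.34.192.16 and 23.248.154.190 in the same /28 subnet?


Mask: 255.255.255.240
76.34.192.16 AND mask = 76.34.192.16
23.248.154.190 AND mask = 23.248.154.176
No, different subnets (76.34.192.16 vs 23.248.154.176)


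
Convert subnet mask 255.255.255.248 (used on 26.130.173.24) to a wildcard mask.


Subnet mask: 255.255.255.248
Wildcard = 255.255.255.255 - subnet mask
255 - 255 = 0
255 - 255 = 0
255 - 255 = 0
255 - 248 = 7
Wildcard: 0.0.0.7


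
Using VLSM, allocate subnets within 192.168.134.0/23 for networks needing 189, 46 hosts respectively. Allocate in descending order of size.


189 hosts -> /24 (254 usable): 192.168.134.0/24
46 hosts -> /26 (62 usable): 192.168.135.0/26
Allocation: 192.168.134.0/24 (189 hosts, 254 usable); 192.168.135.0/26 (46 hosts, 62 usable)


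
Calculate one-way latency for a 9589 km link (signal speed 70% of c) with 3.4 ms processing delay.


Speed = 0.7 * 3e5 km/s = 210000 km/s
Propagation delay = 9589 / 210000 = 0.0457 s = 45.6619 ms
Processing delay = 3.4 ms
Total one-way latency = 49.0619 ms


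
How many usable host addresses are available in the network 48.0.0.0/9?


Host bits = 32 - 9 = 23
Total addresses = 2^23 = 8388608
Usable = total - 2 (network and broadcast)
Usable hosts: 8388606


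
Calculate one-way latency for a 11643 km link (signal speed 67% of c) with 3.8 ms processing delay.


Speed = 0.67 * 3e5 km/s = 201000 km/s
Propagation delay = 11643 / 201000 = 0.0579 s = 57.9254 ms
Processing delay = 3.8 ms
Total one-way latency = 61.7254 ms


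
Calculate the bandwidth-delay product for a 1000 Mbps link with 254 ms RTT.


BDP = bandwidth * RTT
= 1000 Mbps * 254 ms
= 1000 * 1e6 * 254 / 1000 bits
= 254000000 bits
= 31750000 bytes
= 31005.8594 KB
BDP = 254000000 bits (31750000 bytes)


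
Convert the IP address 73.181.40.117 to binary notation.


73 = 01001001
181 = 10110101
40 = 00101000
117 = 01110101
Binary: 01001001.10110101.00101000.01110101


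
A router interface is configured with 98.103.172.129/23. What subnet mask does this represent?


/23 means 23 network bits, 9 host bits
Binary: 11111111111111111111111000000000
Mask: 255.255.254.0


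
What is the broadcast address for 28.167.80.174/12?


Network: 28.160.0.0/12
Host bits = 20
Set all host bits to 1:
Broadcast: 28.175.255.255


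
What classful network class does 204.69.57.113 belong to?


First octet: 204
Binary: 11001100
110xxxxx -> Class C (192-223)
Class C, default mask 255.255.255.0 (/24)


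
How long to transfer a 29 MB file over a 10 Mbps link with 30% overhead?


Effective throughput = 10 * (1 - 30/100) = 7 Mbps
File size in Mb = 29 * 8 = 232 Mb
Time = 232 / 7
Time = 33.1429 seconds


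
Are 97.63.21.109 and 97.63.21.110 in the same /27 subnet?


Mask: 255.255.255.224
97.63.21.109 AND mask = 97.63.21.96
97.63.21.110 AND mask = 97.63.21.96
Yes, same subnet (97.63.21.96)


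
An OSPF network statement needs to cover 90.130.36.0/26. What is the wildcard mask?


Subnet mask: 255.255.255.192
Wildcard = 255.255.255.255 - subnet mask
255 - 255 = 0
255 - 255 = 0
255 - 255 = 0
255 - 192 = 63
Wildcard: 0.0.0.63


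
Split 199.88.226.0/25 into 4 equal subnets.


New prefix = 25 + 2 = 27
Each subnet has 32 addresses
  199.88.226.0/27
  199.88.226.32/27
  199.88.226.64/27
  199.88.226.96/27
Subnets: 199.88.226.0/27, 199.88.226.32/27, 199.88.226.64/27, 199.88.226.96/27


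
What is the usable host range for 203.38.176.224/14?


Network: 203.36.0.0
Broadcast: 203.39.255.255
First usable = network + 1
Last usable = broadcast - 1
Range: 203.36.0.1 to 203.39.255.254


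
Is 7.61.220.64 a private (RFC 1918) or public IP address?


RFC 1918 private ranges:
  10.0.0.0/8 (10.0.0.0 - 10.255.255.255)
  172.16.0.0/12 (172.16.0.0 - 172.31.255.255)
  192.168.0.0/16 (192.168.0.0 - 192.168.255.255)
Public (not in any RFC 1918 range)


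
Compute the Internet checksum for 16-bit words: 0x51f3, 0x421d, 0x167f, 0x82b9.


Sum all words (with carry folding):
+ 0x51f3 = 0x51f3
+ 0x421d = 0x9410
+ 0x167f = 0xaa8f
+ 0x82b9 = 0x2d49
One's complement: ~0x2d49
Checksum = 0xd2b6


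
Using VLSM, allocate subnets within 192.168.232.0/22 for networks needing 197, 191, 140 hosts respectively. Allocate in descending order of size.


197 hosts -> /24 (254 usable): 192.168.232.0/24
191 hosts -> /24 (254 usable): 192.168.233.0/24
140 hosts -> /24 (254 usable): 192.168.234.0/24
Allocation: 192.168.232.0/24 (197 hosts, 254 usable); 192.168.233.0/24 (191 hosts, 254 usable); 192.168.234.0/24 (140 hosts, 254 usable)


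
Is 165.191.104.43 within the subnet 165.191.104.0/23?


Subnet network: 165.191.104.0
Test IP AND mask: 165.191.104.0
Yes, 165.191.104.43 is in 165.191.104.0/23


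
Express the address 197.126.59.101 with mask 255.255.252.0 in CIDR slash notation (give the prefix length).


Binary: 11111111.11111111.11111100.00000000
Count leading 1s
Prefix: /22


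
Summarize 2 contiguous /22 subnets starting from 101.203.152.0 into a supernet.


Original prefix: /22
Number of subnets: 2 = 2^1
New prefix = 22 - 1 = 21
Supernet: 101.203.152.0/21


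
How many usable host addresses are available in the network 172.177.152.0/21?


Host bits = 32 - 21 = 11
Total addresses = 2^11 = 2048
Usable = total - 2 (network and broadcast)
Usable hosts: 2046


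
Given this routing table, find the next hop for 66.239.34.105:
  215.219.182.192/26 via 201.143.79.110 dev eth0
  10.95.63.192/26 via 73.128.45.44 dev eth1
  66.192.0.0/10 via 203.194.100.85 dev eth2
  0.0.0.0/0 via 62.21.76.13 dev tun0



Longest prefix match for 66.239.34.105:
  /26 215.219.182.192: no
  /26 10.95.63.192: no
  /10 66.192.0.0: MATCH
  /0 0.0.0.0: MATCH
Selected: next-hop 203.194.100.85 via eth2 (matched /10)


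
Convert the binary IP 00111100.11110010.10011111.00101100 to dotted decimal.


00111100 = 60
11110010 = 242
10011111 = 159
00101100 = 44
IP: 60.242.159.44


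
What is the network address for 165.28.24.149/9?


IP:   10100101.00011100.00011000.10010101
Mask: 11111111.10000000.00000000.00000000
AND operation:
Net:  10100101.00000000.00000000.00000000
Network: 165.0.0.0/9


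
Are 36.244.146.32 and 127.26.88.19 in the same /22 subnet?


Mask: 255.255.252.0
36.244.146.32 AND mask = 36.244.144.0
127.26.88.19 AND mask = 127.26.88.0
No, different subnets (36.244.144.0 vs 127.26.88.0)


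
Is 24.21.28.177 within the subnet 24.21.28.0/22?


Subnet network: 24.21.28.0
Test IP AND mask: 24.21.28.0
Yes, 24.21.28.177 is in 24.21.28.0/22


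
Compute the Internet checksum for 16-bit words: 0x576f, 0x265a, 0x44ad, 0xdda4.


Sum all words (with carry folding):
+ 0x576f = 0x576f
+ 0x265a = 0x7dc9
+ 0x44ad = 0xc276
+ 0xdda4 = 0xa01b
One's complement: ~0xa01b
Checksum = 0x5fe4


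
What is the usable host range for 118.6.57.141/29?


Network: 118.6.57.136
Broadcast: 118.6.57.143
First usable = network + 1
Last usable = broadcast - 1
Range: 118.6.57.137 to 118.6.57.142


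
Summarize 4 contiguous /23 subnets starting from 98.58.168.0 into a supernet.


Original prefix: /23
Number of subnets: 4 = 2^2
New prefix = 23 - 2 = 21
Supernet: 98.58.168.0/21


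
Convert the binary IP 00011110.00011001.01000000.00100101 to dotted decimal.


00011110 = 30
00011001 = 25
01000000 = 64
00100101 = 37
IP: 30.25.64.37


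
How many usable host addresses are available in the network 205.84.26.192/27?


Host bits = 32 - 27 = 5
Total addresses = 2^5 = 32
Usable = total - 2 (network and broadcast)
Usable hosts: 30


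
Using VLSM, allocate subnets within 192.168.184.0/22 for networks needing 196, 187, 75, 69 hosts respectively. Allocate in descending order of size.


196 hosts -> /24 (254 usable): 192.168.184.0/24
187 hosts -> /24 (254 usable): 192.168.185.0/24
75 hosts -> /25 (126 usable): 192.168.186.0/25
69 hosts -> /25 (126 usable): 192.168.186.128/25
Allocation: 192.168.184.0/24 (196 hosts, 254 usable); 192.168.185.0/24 (187 hosts, 254 usable); 192.168.186.0/25 (75 hosts, 126 usable); 192.168.186.128/25 (69 hosts, 126 usable)


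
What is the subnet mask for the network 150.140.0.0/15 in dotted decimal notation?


/15 means 15 network bits, 17 host bits
Binary: 11111111111111100000000000000000
Mask: 255.254.0.0


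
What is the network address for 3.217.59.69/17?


IP:   00000011.11011001.00111011.01000101
Mask: 11111111.11111111.10000000.00000000
AND operation:
Net:  00000011.11011001.00000000.00000000
Network: 3.217.0.0/17


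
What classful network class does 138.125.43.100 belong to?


First octet: 138
Binary: 10001010
10xxxxxx -> Class B (128-191)
Class B, default mask 255.255.0.0 (/16)


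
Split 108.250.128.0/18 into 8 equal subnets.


New prefix = 18 + 3 = 21
Each subnet has 2048 addresses
  108.250.128.0/21
  108.250.136.0/21
  108.250.144.0/21
  108.250.152.0/21
  108.250.160.0/21
  108.250.168.0/21
  108.250.176.0/21
  108.250.184.0/21
Subnets: 108.250.128.0/21, 108.250.136.0/21, 108.250.144.0/21, 108.250.152.0/21, 108.250.160.0/21, 108.250.168.0/21, 108.250.176.0/21, 108.250.184.0/21


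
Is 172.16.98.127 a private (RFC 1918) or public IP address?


RFC 1918 private ranges:
  10.0.0.0/8 (10.0.0.0 - 10.255.255.255)
  172.16.0.0/12 (172.16.0.0 - 172.31.255.255)
  192.168.0.0/16 (192.168.0.0 - 192.168.255.255)
Private (in 172.16.0.0/12)


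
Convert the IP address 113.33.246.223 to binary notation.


113 = 01110001
33 = 00100001
246 = 11110110
223 = 11011111
Binary: 01110001.00100001.11110110.11011111


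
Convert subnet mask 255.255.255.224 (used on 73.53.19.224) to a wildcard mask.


Subnet mask: 255.255.255.224
Wildcard = 255.255.255.255 - subnet mask
255 - 255 = 0
255 - 255 = 0
255 - 255 = 0
255 - 224 = 31
Wildcard: 0.0.0.31


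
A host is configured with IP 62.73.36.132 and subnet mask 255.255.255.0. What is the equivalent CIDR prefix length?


Binary: 11111111.11111111.11111111.00000000
Count leading 1s
Prefix: /24


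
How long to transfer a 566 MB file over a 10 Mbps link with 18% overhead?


Effective throughput = 10 * (1 - 18/100) = 8.2 Mbps
File size in Mb = 566 * 8 = 4528 Mb
Time = 4528 / 8.2
Time = 552.1951 seconds


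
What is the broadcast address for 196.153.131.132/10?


Network: 196.128.0.0/10
Host bits = 22
Set all host bits to 1:
Broadcast: 196.191.255.255


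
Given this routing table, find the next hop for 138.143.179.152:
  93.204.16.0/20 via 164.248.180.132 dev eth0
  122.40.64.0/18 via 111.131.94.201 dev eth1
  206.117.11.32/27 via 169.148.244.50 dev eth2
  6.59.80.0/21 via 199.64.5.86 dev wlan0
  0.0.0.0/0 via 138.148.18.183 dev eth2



Longest prefix match for 138.143.179.152:
  /20 93.204.16.0: no
  /18 122.40.64.0: no
  /27 206.117.11.32: no
  /21 6.59.80.0: no
  /0 0.0.0.0: MATCH
Selected: next-hop 138.148.18.183 via eth2 (matched /0)


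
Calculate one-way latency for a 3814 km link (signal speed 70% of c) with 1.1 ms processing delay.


Speed = 0.7 * 3e5 km/s = 210000 km/s
Propagation delay = 3814 / 210000 = 0.0182 s = 18.1619 ms
Processing delay = 1.1 ms
Total one-way latency = 19.2619 ms


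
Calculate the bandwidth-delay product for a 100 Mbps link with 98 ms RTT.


BDP = bandwidth * RTT
= 100 Mbps * 98 ms
= 100 * 1e6 * 98 / 1000 bits
= 9800000 bits
= 1225000 bytes
= 1196.2891 KB
BDP = 9800000 bits (1225000 bytes)


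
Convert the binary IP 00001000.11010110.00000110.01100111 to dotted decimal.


00001000 = 8
11010110 = 214
00000110 = 6
01100111 = 103
IP: 8.214.6.103


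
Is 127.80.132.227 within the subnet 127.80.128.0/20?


Subnet network: 127.80.128.0
Test IP AND mask: 127.80.128.0
Yes, 127.80.132.227 is in 127.80.128.0/20


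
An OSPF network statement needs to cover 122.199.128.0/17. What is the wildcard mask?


Subnet mask: 255.255.128.0
Wildcard = 255.255.255.255 - subnet mask
255 - 255 = 0
255 - 255 = 0
255 - 128 = 127
255 - 0 = 255
Wildcard: 0.0.127.255


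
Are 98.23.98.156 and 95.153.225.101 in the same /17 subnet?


Mask: 255.255.128.0
98.23.98.156 AND mask = 98.23.0.0
95.153.225.101 AND mask = 95.153.128.0
No, different subnets (98.23.0.0 vs 95.153.128.0)


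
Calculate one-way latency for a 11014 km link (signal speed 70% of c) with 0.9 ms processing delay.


Speed = 0.7 * 3e5 km/s = 210000 km/s
Propagation delay = 11014 / 210000 = 0.0524 s = 52.4476 ms
Processing delay = 0.9 ms
Total one-way latency = 53.3476 ms


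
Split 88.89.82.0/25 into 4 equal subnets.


New prefix = 25 + 2 = 27
Each subnet has 32 addresses
  88.89.82.0/27
  88.89.82.32/27
  88.89.82.64/27
  88.89.82.96/27
Subnets: 88.89.82.0/27, 88.89.82.32/27, 88.89.82.64/27, 88.89.82.96/27


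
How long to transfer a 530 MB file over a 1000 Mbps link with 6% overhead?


Effective throughput = 1000 * (1 - 6/100) = 940 Mbps
File size in Mb = 530 * 8 = 4240 Mb
Time = 4240 / 940
Time = 4.5106 seconds


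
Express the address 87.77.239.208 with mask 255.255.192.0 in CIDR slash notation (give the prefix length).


Binary: 11111111.11111111.11000000.00000000
Count leading 1s
Prefix: /18


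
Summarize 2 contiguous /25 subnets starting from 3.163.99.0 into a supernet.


Original prefix: /25
Number of subnets: 2 = 2^1
New prefix = 25 - 1 = 24
Supernet: 3.163.99.0/24


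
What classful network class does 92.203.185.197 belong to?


First octet: 92
Binary: 01011100
0xxxxxxx -> Class A (1-126)
Class A, default mask 255.0.0.0 (/8)


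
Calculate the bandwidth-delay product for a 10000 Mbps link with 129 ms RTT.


BDP = bandwidth * RTT
= 10000 Mbps * 129 ms
= 10000 * 1e6 * 129 / 1000 bits
= 1290000000 bits
= 161250000 bytes
= 157470.7031 KB
BDP = 1290000000 bits (161250000 bytes)


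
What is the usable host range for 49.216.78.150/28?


Network: 49.216.78.144
Broadcast: 49.216.78.159
First usable = network + 1
Last usable = broadcast - 1
Range: 49.216.78.145 to 49.216.78.158


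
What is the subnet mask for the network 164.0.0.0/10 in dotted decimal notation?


/10 means 10 network bits, 22 host bits
Binary: 11111111110000000000000000000000
Mask: 255.192.0.0


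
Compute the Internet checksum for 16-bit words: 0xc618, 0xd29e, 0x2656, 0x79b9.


Sum all words (with carry folding):
+ 0xc618 = 0xc618
+ 0xd29e = 0x98b7
+ 0x2656 = 0xbf0d
+ 0x79b9 = 0x38c7
One's complement: ~0x38c7
Checksum = 0xc738


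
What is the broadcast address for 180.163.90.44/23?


Network: 180.163.90.0/23
Host bits = 9
Set all host bits to 1:
Broadcast: 180.163.91.255


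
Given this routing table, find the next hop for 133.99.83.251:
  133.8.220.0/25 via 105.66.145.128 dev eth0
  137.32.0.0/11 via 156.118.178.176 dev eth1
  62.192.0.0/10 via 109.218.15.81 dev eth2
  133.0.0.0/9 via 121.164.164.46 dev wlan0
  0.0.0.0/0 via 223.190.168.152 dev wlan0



Longest prefix match for 133.99.83.251:
  /25 133.8.220.0: no
  /11 137.32.0.0: no
  /10 62.192.0.0: no
  /9 133.0.0.0: MATCH
  /0 0.0.0.0: MATCH
Selected: next-hop 121.164.164.46 via wlan0 (matched /9)


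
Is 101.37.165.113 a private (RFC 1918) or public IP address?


RFC 1918 private ranges:
  10.0.0.0/8 (10.0.0.0 - 10.255.255.255)
  172.16.0.0/12 (172.16.0.0 - 172.31.255.255)
  192.168.0.0/16 (192.168.0.0 - 192.168.255.255)
Public (not in any RFC 1918 range)


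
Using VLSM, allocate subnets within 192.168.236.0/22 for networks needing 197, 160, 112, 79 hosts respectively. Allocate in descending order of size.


197 hosts -> /24 (254 usable): 192.168.236.0/24
160 hosts -> /24 (254 usable): 192.168.237.0/24
112 hosts -> /25 (126 usable): 192.168.238.0/25
79 hosts -> /25 (126 usable): 192.168.238.128/25
Allocation: 192.168.236.0/24 (197 hosts, 254 usable); 192.168.237.0/24 (160 hosts, 254 usable); 192.168.238.0/25 (112 hosts, 126 usable); 192.168.238.128/25 (79 hosts, 126 usable)


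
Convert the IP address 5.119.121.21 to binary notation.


5 = 00000101
119 = 01110111
121 = 01111001
21 = 00010101
Binary: 00000101.01110111.01111001.00010101


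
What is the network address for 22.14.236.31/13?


IP:   00010110.00001110.11101100.00011111
Mask: 11111111.11111000.00000000.00000000
AND operation:
Net:  00010110.00001000.00000000.00000000
Network: 22.8.0.0/13


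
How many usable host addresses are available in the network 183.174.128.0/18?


Host bits = 32 - 18 = 14
Total addresses = 2^14 = 16384
Usable = total - 2 (network and broadcast)
Usable hosts: 16382


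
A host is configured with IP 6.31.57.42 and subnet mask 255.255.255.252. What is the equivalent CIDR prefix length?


Binary: 11111111.11111111.11111111.11111100
Count leading 1s
Prefix: /30


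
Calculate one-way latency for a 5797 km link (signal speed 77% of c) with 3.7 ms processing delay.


Speed = 0.77 * 3e5 km/s = 231000 km/s
Propagation delay = 5797 / 231000 = 0.0251 s = 25.0952 ms
Processing delay = 3.7 ms
Total one-way latency = 28.7952 ms


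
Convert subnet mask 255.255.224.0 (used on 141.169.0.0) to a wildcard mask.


Subnet mask: 255.255.224.0
Wildcard = 255.255.255.255 - subnet mask
255 - 255 = 0
255 - 255 = 0
255 - 224 = 31
255 - 0 = 255
Wildcard: 0.0.31.255


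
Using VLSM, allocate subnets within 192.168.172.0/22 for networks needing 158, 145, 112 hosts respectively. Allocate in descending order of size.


158 hosts -> /24 (254 usable): 192.168.172.0/24
145 hosts -> /24 (254 usable): 192.168.173.0/24
112 hosts -> /25 (126 usable): 192.168.174.0/25
Allocation: 192.168.172.0/24 (158 hosts, 254 usable); 192.168.173.0/24 (145 hosts, 254 usable); 192.168.174.0/25 (112 hosts, 126 usable)


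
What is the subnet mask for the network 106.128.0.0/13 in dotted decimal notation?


/13 means 13 network bits, 19 host bits
Binary: 11111111111110000000000000000000
Mask: 255.248.0.0


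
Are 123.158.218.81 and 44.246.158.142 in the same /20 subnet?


Mask: 255.255.240.0
123.158.218.81 AND mask = 123.158.208.0
44.246.158.142 AND mask = 44.246.144.0
No, different subnets (123.158.208.0 vs 44.246.144.0)


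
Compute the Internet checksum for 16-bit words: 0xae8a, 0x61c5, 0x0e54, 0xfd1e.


Sum all words (with carry folding):
+ 0xae8a = 0xae8a
+ 0x61c5 = 0x1050
+ 0x0e54 = 0x1ea4
+ 0xfd1e = 0x1bc3
One's complement: ~0x1bc3
Checksum = 0xe43c


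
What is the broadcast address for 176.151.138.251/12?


Network: 176.144.0.0/12
Host bits = 20
Set all host bits to 1:
Broadcast: 176.159.255.255


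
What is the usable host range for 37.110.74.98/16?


Network: 37.110.0.0
Broadcast: 37.110.255.255
First usable = network + 1
Last usable = broadcast - 1
Range: 37.110.0.1 to 37.110.255.254


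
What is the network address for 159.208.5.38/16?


IP:   10011111.11010000.00000101.00100110
Mask: 11111111.11111111.00000000.00000000
AND operation:
Net:  10011111.11010000.00000000.00000000
Network: 159.208.0.0/16


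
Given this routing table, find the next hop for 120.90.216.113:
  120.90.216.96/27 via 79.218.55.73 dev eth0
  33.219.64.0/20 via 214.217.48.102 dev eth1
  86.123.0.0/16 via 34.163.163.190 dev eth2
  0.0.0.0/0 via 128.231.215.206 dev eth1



Longest prefix match for 120.90.216.113:
  /27 120.90.216.96: MATCH
  /20 33.219.64.0: no
  /16 86.123.0.0: no
  /0 0.0.0.0: MATCH
Selected: next-hop 79.218.55.73 via eth0 (matched /27)


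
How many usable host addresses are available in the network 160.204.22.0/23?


Host bits = 32 - 23 = 9
Total addresses = 2^9 = 512
Usable = total - 2 (network and broadcast)
Usable hosts: 510


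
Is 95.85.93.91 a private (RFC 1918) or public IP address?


RFC 1918 private ranges:
  10.0.0.0/8 (10.0.0.0 - 10.255.255.255)
  172.16.0.0/12 (172.16.0.0 - 172.31.255.255)
  192.168.0.0/16 (192.168.0.0 - 192.168.255.255)
Public (not in any RFC 1918 range)


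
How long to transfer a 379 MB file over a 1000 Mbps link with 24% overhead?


Effective throughput = 1000 * (1 - 24/100) = 760 Mbps
File size in Mb = 379 * 8 = 3032 Mb
Time = 3032 / 760
Time = 3.9895 seconds


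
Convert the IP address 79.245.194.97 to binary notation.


79 = 01001111
245 = 11110101
194 = 11000010
97 = 01100001
Binary: 01001111.11110101.11000010.01100001


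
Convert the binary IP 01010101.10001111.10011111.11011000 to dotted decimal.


01010101 = 85
10001111 = 143
10011111 = 159
11011000 = 216
IP: 85.143.159.216


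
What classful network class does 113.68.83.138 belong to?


First octet: 113
Binary: 01110001
0xxxxxxx -> Class A (1-126)
Class A, default mask 255.0.0.0 (/8)


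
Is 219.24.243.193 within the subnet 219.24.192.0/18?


Subnet network: 219.24.192.0
Test IP AND mask: 219.24.192.0
Yes, 219.24.243.193 is in 219.24.192.0/18


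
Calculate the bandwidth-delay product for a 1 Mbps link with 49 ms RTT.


BDP = bandwidth * RTT
= 1 Mbps * 49 ms
= 1 * 1e6 * 49 / 1000 bits
= 49000 bits
= 6125 bytes
= 5.9814 KB
BDP = 49000 bits (6125 bytes)


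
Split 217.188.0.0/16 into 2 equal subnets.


New prefix = 16 + 1 = 17
Each subnet has 32768 addresses
  217.188.0.0/17
  217.188.128.0/17
Subnets: 217.188.0.0/17, 217.188.128.0/17


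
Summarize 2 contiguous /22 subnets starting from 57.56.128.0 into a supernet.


Original prefix: /22
Number of subnets: 2 = 2^1
New prefix = 22 - 1 = 21
Supernet: 57.56.128.0/21


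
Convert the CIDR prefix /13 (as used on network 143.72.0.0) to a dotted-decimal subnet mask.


/13 means 13 network bits, 19 host bits
Binary: 11111111111110000000000000000000
Mask: 255.248.0.0


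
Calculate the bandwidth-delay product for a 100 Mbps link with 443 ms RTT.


BDP = bandwidth * RTT
= 100 Mbps * 443 ms
= 100 * 1e6 * 443 / 1000 bits
= 44300000 bits
= 5537500 bytes
= 5407.7148 KB
BDP = 44300000 bits (5537500 bytes)


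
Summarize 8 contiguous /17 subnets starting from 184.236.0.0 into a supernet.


Original prefix: /17
Number of subnets: 8 = 2^3
New prefix = 17 - 3 = 14
Supernet: 184.236.0.0/14


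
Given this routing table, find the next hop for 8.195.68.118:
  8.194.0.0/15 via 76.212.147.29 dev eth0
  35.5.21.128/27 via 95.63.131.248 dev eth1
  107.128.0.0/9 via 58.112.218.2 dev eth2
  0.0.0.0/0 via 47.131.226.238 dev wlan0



Longest prefix match for 8.195.68.118:
  /15 8.194.0.0: MATCH
  /27 35.5.21.128: no
  /9 107.128.0.0: no
  /0 0.0.0.0: MATCH
Selected: next-hop 76.212.147.29 via eth0 (matched /15)


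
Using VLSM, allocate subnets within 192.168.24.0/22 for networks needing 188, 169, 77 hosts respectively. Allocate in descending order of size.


188 hosts -> /24 (254 usable): 192.168.24.0/24
169 hosts -> /24 (254 usable): 192.168.25.0/24
77 hosts -> /25 (126 usable): 192.168.26.0/25
Allocation: 192.168.24.0/24 (188 hosts, 254 usable); 192.168.25.0/24 (169 hosts, 254 usable); 192.168.26.0/25 (77 hosts, 126 usable)


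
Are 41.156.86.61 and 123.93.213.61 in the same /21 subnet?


Mask: 255.255.248.0
41.156.86.61 AND mask = 41.156.80.0
123.93.213.61 AND mask = 123.93.208.0
No, different subnets (41.156.80.0 vs 123.93.208.0)


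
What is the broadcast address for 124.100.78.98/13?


Network: 124.96.0.0/13
Host bits = 19
Set all host bits to 1:
Broadcast: 124.103.255.255


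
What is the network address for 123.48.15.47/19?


IP:   01111011.00110000.00001111.00101111
Mask: 11111111.11111111.11100000.00000000
AND operation:
Net:  01111011.00110000.00000000.00000000
Network: 123.48.0.0/19


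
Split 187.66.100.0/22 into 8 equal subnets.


New prefix = 22 + 3 = 25
Each subnet has 128 addresses
  187.66.100.0/25
  187.66.100.128/25
  187.66.101.0/25
  187.66.101.128/25
  187.66.102.0/25
  187.66.102.128/25
  187.66.103.0/25
  187.66.103.128/25
Subnets: 187.66.100.0/25, 187.66.100.128/25, 187.66.101.0/25, 187.66.101.128/25, 187.66.102.0/25, 187.66.102.128/25, 187.66.103.0/25, 187.66.103.128/25


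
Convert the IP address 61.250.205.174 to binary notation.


61 = 00111101
250 = 11111010
205 = 11001101
174 = 10101110
Binary: 00111101.11111010.11001101.10101110


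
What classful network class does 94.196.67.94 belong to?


First octet: 94
Binary: 01011110
0xxxxxxx -> Class A (1-126)
Class A, default mask 255.0.0.0 (/8)


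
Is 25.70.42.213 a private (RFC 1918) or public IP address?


RFC 1918 private ranges:
  10.0.0.0/8 (10.0.0.0 - 10.255.255.255)
  172.16.0.0/12 (172.16.0.0 - 172.31.255.255)
  192.168.0.0/16 (192.168.0.0 - 192.168.255.255)
Public (not in any RFC 1918 range)


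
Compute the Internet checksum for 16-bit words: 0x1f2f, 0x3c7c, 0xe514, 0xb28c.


Sum all words (with carry folding):
+ 0x1f2f = 0x1f2f
+ 0x3c7c = 0x5bab
+ 0xe514 = 0x40c0
+ 0xb28c = 0xf34c
One's complement: ~0xf34c
Checksum = 0x0cb3


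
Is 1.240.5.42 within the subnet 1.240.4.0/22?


Subnet network: 1.240.4.0
Test IP AND mask: 1.240.4.0
Yes, 1.240.5.42 is in 1.240.4.0/22


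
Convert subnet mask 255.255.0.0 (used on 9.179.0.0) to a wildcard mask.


Subnet mask: 255.255.0.0
Wildcard = 255.255.255.255 - subnet mask
255 - 255 = 0
255 - 255 = 0
255 - 0 = 255
255 - 0 = 255
Wildcard: 0.0.255.255


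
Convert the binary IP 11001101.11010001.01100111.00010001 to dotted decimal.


11001101 = 205
11010001 = 209
01100111 = 103
00010001 = 17
IP: 205.209.103.17


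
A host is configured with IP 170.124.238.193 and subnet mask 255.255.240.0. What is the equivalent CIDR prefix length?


Binary: 11111111.11111111.11110000.00000000
Count leading 1s
Prefix: /20


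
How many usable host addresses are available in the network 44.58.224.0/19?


Host bits = 32 - 19 = 13
Total addresses = 2^13 = 8192
Usable = total - 2 (network and broadcast)
Usable hosts: 8190


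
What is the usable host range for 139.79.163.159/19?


Network: 139.79.160.0
Broadcast: 139.79.191.255
First usable = network + 1
Last usable = broadcast - 1
Range: 139.79.160.1 to 139.79.191.254


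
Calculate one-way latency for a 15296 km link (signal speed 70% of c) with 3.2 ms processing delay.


Speed = 0.7 * 3e5 km/s = 210000 km/s
Propagation delay = 15296 / 210000 = 0.0728 s = 72.8381 ms
Processing delay = 3.2 ms
Total one-way latency = 76.0381 ms


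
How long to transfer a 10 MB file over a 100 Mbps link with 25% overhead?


Effective throughput = 100 * (1 - 25/100) = 75 Mbps
File size in Mb = 10 * 8 = 80 Mb
Time = 80 / 75
Time = 1.0667 seconds


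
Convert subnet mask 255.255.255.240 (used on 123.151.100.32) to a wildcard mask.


Subnet mask: 255.255.255.240
Wildcard = 255.255.255.255 - subnet mask
255 - 255 = 0
255 - 255 = 0
255 - 255 = 0
255 - 240 = 15
Wildcard: 0.0.0.15


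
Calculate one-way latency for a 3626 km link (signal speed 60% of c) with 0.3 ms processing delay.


Speed = 0.6 * 3e5 km/s = 180000 km/s
Propagation delay = 3626 / 180000 = 0.0201 s = 20.1444 ms
Processing delay = 0.3 ms
Total one-way latency = 20.4444 ms


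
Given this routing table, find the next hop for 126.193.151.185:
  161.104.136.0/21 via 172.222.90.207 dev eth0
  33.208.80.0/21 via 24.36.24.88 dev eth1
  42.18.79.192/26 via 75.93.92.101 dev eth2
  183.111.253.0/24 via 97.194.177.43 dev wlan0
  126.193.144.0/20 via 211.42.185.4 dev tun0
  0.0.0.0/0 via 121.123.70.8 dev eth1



Longest prefix match for 126.193.151.185:
  /21 161.104.136.0: no
  /21 33.208.80.0: no
  /26 42.18.79.192: no
  /24 183.111.253.0: no
  /20 126.193.144.0: MATCH
  /0 0.0.0.0: MATCH
Selected: next-hop 211.42.185.4 via tun0 (matched /20)


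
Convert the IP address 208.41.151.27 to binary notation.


208 = 11010000
41 = 00101001
151 = 10010111
27 = 00011011
Binary: 11010000.00101001.10010111.00011011


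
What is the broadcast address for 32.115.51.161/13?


Network: 32.112.0.0/13
Host bits = 19
Set all host bits to 1:
Broadcast: 32.119.255.255


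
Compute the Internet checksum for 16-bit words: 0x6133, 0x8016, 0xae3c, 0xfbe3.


Sum all words (with carry folding):
+ 0x6133 = 0x6133
+ 0x8016 = 0xe149
+ 0xae3c = 0x8f86
+ 0xfbe3 = 0x8b6a
One's complement: ~0x8b6a
Checksum = 0x7495


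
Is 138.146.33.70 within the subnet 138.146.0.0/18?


Subnet network: 138.146.0.0
Test IP AND mask: 138.146.0.0
Yes, 138.146.33.70 is in 138.146.0.0/18


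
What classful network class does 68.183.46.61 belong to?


First octet: 68
Binary: 01000100
0xxxxxxx -> Class A (1-126)
Class A, default mask 255.0.0.0 (/8)


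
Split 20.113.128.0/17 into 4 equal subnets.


New prefix = 17 + 2 = 19
Each subnet has 8192 addresses
  20.113.128.0/19
  20.113.160.0/19
  20.113.192.0/19
  20.113.224.0/19
Subnets: 20.113.128.0/19, 20.113.160.0/19, 20.113.192.0/19, 20.113.224.0/19


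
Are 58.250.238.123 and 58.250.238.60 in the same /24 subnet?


Mask: 255.255.255.0
58.250.238.123 AND mask = 58.250.238.0
58.250.238.60 AND mask = 58.250.238.0
Yes, same subnet (58.250.238.0)


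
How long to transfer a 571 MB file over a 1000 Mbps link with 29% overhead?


Effective throughput = 1000 * (1 - 29/100) = 710 Mbps
File size in Mb = 571 * 8 = 4568 Mb
Time = 4568 / 710
Time = 6.4338 seconds


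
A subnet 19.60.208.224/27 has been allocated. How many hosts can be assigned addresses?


Host bits = 32 - 27 = 5
Total addresses = 2^5 = 32
Usable = total - 2 (network and broadcast)
Usable hosts: 30


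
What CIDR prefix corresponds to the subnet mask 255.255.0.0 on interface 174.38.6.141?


Binary: 11111111.11111111.00000000.00000000
Count leading 1s
Prefix: /16


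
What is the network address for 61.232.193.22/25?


IP:   00111101.11101000.11000001.00010110
Mask: 11111111.11111111.11111111.10000000
AND operation:
Net:  00111101.11101000.11000001.00000000
Network: 61.232.193.0/25


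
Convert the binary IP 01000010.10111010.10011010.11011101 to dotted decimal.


01000010 = 66
10111010 = 186
10011010 = 154
11011101 = 221
IP: 66.186.154.221


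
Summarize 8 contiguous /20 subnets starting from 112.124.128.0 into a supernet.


Original prefix: /20
Number of subnets: 8 = 2^3
New prefix = 20 - 3 = 17
Supernet: 112.124.128.0/17


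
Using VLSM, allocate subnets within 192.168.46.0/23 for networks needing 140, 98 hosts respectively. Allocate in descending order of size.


140 hosts -> /24 (254 usable): 192.168.46.0/24
98 hosts -> /25 (126 usable): 192.168.47.0/25
Allocation: 192.168.46.0/24 (140 hosts, 254 usable); 192.168.47.0/25 (98 hosts, 126 usable)


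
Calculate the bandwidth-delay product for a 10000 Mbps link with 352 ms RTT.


BDP = bandwidth * RTT
= 10000 Mbps * 352 ms
= 10000 * 1e6 * 352 / 1000 bits
= 3520000000 bits
= 440000000 bytes
= 429687.5 KB
BDP = 3520000000 bits (440000000 bytes)


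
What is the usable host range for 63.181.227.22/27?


Network: 63.181.227.0
Broadcast: 63.181.227.31
First usable = network + 1
Last usable = broadcast - 1
Range: 63.181.227.1 to 63.181.227.30


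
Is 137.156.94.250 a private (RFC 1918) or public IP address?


RFC 1918 private ranges:
  10.0.0.0/8 (10.0.0.0 - 10.255.255.255)
  172.16.0.0/12 (172.16.0.0 - 172.31.255.255)
  192.168.0.0/16 (192.168.0.0 - 192.168.255.255)
Public (not in any RFC 1918 range)


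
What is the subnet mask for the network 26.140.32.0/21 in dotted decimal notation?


/21 means 21 network bits, 11 host bits
Binary: 11111111111111111111100000000000
Mask: 255.255.248.0


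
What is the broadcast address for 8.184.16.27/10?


Network: 8.128.0.0/10
Host bits = 22
Set all host bits to 1:
Broadcast: 8.191.255.255


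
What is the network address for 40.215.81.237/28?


IP:   00101000.11010111.01010001.11101101
Mask: 11111111.11111111.11111111.11110000
AND operation:
Net:  00101000.11010111.01010001.11100000
Network: 40.215.81.224/28


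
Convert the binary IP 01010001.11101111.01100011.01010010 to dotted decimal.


01010001 = 81
11101111 = 239
01100011 = 99
01010010 = 82
IP: 81.239.99.82


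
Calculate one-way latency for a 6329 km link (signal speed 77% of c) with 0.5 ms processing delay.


Speed = 0.77 * 3e5 km/s = 231000 km/s
Propagation delay = 6329 / 231000 = 0.0274 s = 27.3983 ms
Processing delay = 0.5 ms
Total one-way latency = 27.8983 ms
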